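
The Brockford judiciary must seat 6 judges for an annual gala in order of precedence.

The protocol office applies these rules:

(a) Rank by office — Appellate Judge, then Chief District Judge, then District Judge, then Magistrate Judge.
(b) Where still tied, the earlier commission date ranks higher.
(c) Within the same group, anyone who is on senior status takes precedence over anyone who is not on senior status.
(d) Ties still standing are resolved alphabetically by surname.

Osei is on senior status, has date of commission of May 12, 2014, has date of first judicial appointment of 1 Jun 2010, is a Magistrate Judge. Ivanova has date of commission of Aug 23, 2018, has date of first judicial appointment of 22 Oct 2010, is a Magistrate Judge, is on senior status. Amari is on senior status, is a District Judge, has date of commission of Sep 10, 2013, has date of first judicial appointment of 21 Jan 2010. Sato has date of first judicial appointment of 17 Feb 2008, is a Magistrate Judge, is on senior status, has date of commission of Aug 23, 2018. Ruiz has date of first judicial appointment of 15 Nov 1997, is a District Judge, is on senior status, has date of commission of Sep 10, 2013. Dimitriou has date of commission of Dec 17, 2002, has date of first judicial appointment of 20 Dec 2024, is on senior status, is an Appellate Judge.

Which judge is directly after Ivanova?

Sato

By office: Dimitriou (Appellate Judge); then Amari and Ruiz (District Judge); then Osei, Ivanova and Sato (Magistrate Judge).
Amari and Ruiz both have date of commission Sep 10, 2013, so the next rule applies.
Amari and Ruiz are each on senior status, so the next rule applies.
Among Amari and Ruiz, alphabetically by surname: Amari before Ruiz.
Among Osei, Ivanova and Sato, by date of commission (earlier first): Osei (May 12, 2014) before Ivanova and Sato (Aug 23, 2018).
Ivanova and Sato are each on senior status, so the next rule applies.
Among Ivanova and Sato, alphabetically by surname: Ivanova before Sato.
Order: Dimitriou, Amari, Ruiz, Osei, Ivanova, Sato.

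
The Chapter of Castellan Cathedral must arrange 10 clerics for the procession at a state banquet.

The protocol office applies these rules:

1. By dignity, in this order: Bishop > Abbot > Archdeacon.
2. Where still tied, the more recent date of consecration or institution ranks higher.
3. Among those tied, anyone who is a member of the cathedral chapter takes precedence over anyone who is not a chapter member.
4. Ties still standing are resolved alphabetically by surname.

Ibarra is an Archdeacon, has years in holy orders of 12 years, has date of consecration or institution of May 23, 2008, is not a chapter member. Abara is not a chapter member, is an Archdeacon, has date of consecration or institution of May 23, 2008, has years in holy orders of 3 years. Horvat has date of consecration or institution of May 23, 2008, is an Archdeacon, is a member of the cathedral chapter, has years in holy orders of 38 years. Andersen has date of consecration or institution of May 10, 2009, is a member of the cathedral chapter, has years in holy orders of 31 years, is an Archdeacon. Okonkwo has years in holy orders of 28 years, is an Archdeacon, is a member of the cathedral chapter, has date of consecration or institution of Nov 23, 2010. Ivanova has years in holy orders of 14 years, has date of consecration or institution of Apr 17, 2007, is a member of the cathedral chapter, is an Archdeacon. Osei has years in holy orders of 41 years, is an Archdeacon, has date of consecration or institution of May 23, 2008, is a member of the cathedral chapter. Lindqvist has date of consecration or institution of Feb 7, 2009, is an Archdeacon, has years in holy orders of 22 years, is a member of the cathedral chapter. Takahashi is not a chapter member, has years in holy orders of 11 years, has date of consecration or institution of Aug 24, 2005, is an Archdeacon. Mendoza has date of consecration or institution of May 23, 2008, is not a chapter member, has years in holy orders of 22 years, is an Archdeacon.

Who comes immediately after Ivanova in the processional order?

Takahashi

By dignity: Okonkwo, Andersen, Lindqvist, Horvat, Osei, Abara, Ibarra, Mendoza, Ivanova and Takahashi (Archdeacon).
Among Okonkwo, Andersen, Lindqvist, Horvat, Osei, Abara, Ibarra, Mendoza, Ivanova and Takahashi, by date of consecration or institution (later first): Okonkwo (Nov 23, 2010) before Andersen (May 10, 2009) before Lindqvist (Feb 7, 2009) before Horvat, Osei, Abara, Ibarra and Mendoza (May 23, 2008) before Ivanova (Apr 17, 2007) before Takahashi (Aug 24, 2005).
Among Horvat, Osei, Abara, Ibarra and Mendoza, a member of the cathedral chapter before not a chapter member: Horvat and Osei (a member of the cathedral chapter) before Abara, Ibarra and Mendoza (not a chapter member).
Among Horvat and Osei, alphabetically by surname: Horvat before Osei.
Among Abara, Ibarra and Mendoza, alphabetically by surname: Abara before Ibarra before Mendoza.
Order: Okonkwo, Andersen, Lindqvist, Horvat, Osei, Abara, Ibarra, Mendoza, Ivanova, Takahashi.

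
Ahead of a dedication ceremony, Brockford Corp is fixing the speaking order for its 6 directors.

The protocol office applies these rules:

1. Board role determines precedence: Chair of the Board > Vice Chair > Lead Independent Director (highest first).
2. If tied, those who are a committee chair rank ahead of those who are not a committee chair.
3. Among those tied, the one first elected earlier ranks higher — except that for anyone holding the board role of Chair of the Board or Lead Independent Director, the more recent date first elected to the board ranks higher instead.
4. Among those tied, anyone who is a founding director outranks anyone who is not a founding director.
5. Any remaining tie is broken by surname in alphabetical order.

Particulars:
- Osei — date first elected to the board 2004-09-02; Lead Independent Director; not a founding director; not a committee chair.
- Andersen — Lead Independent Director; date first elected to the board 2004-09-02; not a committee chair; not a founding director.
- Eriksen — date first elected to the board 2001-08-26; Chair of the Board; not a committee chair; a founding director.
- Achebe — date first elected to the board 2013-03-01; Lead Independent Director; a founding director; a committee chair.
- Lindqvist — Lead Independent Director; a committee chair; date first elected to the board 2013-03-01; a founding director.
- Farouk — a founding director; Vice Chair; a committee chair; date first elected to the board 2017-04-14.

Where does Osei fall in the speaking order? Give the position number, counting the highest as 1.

By board role: Eriksen (Chair of the Board); then Farouk (Vice Chair); then Achebe, Lindqvist, Andersen and Osei (Lead Independent Director).
Among Achebe, Lindqvist, Andersen and Osei, a committee chair before not a committee chair: Achebe and Lindqvist (a committee chair) before Andersen and Osei (not a committee chair).
Achebe and Lindqvist both have date first elected to the board 2013-03-01, so the next rule applies.
Achebe and Lindqvist are each a founding director, so the next rule applies.
Among Achebe and Lindqvist, alphabetically by surname: Achebe before Lindqvist.
Andersen and Osei both have date first elected to the board 2004-09-02, so the next rule applies.
Andersen and Osei are each not a founding director, so the next rule applies.
Among Andersen and Osei, alphabetically by surname: Andersen before Osei.
Order: Eriksen, Farouk, Achebe, Lindqvist, Andersen, Osei. So position 6.

6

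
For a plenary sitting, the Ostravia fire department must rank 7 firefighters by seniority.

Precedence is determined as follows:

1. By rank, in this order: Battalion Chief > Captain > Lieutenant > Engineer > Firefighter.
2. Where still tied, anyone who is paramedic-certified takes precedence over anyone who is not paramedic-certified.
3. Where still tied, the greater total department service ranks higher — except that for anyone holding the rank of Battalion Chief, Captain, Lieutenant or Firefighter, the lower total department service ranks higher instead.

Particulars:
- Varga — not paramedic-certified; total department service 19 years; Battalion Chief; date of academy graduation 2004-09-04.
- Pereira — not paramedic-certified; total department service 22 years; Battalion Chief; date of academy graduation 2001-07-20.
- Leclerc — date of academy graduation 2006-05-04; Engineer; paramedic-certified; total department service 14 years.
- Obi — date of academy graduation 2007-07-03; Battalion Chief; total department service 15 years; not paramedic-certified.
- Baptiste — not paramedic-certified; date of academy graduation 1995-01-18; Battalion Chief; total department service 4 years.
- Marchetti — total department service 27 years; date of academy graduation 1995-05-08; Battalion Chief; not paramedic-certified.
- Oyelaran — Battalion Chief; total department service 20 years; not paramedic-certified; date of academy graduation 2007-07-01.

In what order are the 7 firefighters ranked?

Baptiste, Obi, Varga, Oyelaran, Pereira, Marchetti, Leclerc

By rank: Baptiste, Obi, Varga, Oyelaran, Pereira and Marchetti (Battalion Chief); then Leclerc (Engineer).
Baptiste, Obi, Varga, Oyelaran, Pereira and Marchetti are each not paramedic-certified, so the next rule applies.
Among Baptiste, Obi, Varga, Oyelaran, Pereira and Marchetti, by total department service (lower first) (reversed rule for this group): Baptiste (4 years) before Obi (15 years) before Varga (19 years) before Oyelaran (20 years) before Pereira (22 years) before Marchetti (27 years).
Full order: Baptiste, Obi, Varga, Oyelaran, Pereira, Marchetti, Leclerc.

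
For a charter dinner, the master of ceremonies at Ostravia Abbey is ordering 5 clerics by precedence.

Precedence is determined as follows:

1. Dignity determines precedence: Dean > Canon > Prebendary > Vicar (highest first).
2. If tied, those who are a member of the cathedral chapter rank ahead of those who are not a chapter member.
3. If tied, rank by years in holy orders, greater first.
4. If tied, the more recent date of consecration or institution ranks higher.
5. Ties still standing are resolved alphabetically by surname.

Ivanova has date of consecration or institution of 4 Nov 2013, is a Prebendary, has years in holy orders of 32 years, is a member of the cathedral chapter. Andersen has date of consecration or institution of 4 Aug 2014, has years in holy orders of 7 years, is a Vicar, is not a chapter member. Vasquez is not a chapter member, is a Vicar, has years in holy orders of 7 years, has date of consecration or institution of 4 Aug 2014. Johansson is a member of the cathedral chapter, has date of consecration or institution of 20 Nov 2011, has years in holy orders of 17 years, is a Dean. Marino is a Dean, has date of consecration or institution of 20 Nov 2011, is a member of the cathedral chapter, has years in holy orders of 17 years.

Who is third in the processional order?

Ivanova

By dignity: Johansson and Marino (Dean); then Ivanova (Prebendary); then Andersen and Vasquez (Vicar).
Johansson and Marino are each a member of the cathedral chapter, so the next rule applies.
Johansson and Marino both have years in holy orders 17 years, so the next rule applies.
Johansson and Marino both have date of consecration or institution 20 Nov 2011, so the next rule applies.
Among Johansson and Marino, alphabetically by surname: Johansson before Marino.
Andersen and Vasquez are each not a chapter member, so the next rule applies.
Andersen and Vasquez both have years in holy orders 7 years, so the next rule applies.
Andersen and Vasquez both have date of consecration or institution 4 Aug 2014, so the next rule applies.
Among Andersen and Vasquez, alphabetically by surname: Andersen before Vasquez.
Order: Johansson, Marino, Ivanova, Andersen, Vasquez.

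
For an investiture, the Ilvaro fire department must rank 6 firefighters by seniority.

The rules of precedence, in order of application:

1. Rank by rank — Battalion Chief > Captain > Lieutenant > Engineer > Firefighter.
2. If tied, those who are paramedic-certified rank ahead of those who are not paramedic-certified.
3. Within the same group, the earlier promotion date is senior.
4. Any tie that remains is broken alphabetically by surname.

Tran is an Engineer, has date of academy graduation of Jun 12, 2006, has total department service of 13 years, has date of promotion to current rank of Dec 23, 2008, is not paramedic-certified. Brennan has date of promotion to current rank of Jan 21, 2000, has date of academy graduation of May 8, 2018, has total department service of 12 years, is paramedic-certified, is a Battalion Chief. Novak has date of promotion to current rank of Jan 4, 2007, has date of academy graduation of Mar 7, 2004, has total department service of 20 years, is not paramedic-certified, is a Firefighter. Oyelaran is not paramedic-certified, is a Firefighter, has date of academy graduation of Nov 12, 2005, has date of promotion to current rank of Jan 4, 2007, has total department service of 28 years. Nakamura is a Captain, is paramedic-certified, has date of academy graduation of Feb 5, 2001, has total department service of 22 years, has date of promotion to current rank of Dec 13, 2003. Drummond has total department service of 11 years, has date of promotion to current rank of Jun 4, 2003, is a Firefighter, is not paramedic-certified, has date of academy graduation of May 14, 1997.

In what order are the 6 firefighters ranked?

By rank: Brennan (Battalion Chief); then Nakamura (Captain); then Tran (Engineer); then Drummond, Novak and Oyelaran (Firefighter).
Drummond, Novak and Oyelaran are each not paramedic-certified, so the next rule applies.
Among Drummond, Novak and Oyelaran, by date of promotion to current rank (earlier first): Drummond (Jun 4, 2003) before Novak and Oyelaran (Jan 4, 2007).
Among Novak and Oyelaran, alphabetically by surname: Novak before Oyelaran.
Full order: Brennan, Nakamura, Tran, Drummond, Novak, Oyelaran.

Brennan, Nakamura, Tran, Drummond, Novak, Oyelaran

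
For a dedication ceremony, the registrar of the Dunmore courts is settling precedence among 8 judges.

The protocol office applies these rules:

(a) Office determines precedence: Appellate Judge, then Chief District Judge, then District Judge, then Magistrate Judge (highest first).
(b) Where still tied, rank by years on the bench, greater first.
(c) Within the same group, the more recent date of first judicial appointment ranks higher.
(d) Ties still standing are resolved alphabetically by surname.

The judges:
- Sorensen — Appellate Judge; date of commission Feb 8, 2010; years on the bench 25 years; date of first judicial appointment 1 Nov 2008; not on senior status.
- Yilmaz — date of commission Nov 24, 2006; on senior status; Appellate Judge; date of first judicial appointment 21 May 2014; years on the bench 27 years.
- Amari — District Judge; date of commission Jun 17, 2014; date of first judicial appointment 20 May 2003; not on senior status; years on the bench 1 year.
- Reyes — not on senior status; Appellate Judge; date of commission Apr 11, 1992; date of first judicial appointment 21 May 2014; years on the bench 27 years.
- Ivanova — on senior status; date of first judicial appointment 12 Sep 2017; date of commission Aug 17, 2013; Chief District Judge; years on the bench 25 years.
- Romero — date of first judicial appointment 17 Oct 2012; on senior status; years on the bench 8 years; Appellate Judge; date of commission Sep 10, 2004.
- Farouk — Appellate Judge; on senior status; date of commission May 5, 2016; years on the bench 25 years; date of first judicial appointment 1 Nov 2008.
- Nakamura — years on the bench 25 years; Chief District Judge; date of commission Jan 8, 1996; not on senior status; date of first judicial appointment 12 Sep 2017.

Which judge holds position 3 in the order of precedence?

Farouk

By office: Reyes, Yilmaz, Farouk, Sorensen and Romero (Appellate Judge); then Ivanova and Nakamura (Chief District Judge); then Amari (District Judge).
Among Reyes, Yilmaz, Farouk, Sorensen and Romero, by years on the bench (higher first): Reyes and Yilmaz (27 years) before Farouk and Sorensen (25 years) before Romero (8 years).
Reyes and Yilmaz both have date of first judicial appointment 21 May 2014, so the next rule applies.
Among Reyes and Yilmaz, alphabetically by surname: Reyes before Yilmaz.
Farouk and Sorensen both have date of first judicial appointment 1 Nov 2008, so the next rule applies.
Among Farouk and Sorensen, alphabetically by surname: Farouk before Sorensen.
Ivanova and Nakamura both have years on the bench 25 years, so the next rule applies.
Ivanova and Nakamura both have date of first judicial appointment 12 Sep 2017, so the next rule applies.
Among Ivanova and Nakamura, alphabetically by surname: Ivanova before Nakamura.
Order: Reyes, Yilmaz, Farouk, Sorensen, Romero, Ivanova, Nakamura, Amari.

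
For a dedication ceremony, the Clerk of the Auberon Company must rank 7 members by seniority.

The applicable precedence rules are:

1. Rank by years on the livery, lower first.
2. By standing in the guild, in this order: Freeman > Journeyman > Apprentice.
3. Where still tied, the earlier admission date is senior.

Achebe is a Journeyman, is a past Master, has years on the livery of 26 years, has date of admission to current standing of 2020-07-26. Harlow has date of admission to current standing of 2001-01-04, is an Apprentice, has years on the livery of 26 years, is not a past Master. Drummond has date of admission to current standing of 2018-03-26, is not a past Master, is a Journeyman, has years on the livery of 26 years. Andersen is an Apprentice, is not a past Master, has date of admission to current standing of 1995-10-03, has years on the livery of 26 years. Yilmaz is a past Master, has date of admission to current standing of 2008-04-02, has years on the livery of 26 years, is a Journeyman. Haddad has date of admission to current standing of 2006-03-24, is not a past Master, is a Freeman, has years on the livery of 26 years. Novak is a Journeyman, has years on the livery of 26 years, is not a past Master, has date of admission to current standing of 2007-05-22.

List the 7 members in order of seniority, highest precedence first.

Haddad, Novak, Yilmaz, Drummond, Achebe, Andersen, Harlow

By years on the livery (lower first): Haddad, Novak, Yilmaz, Drummond, Achebe, Andersen and Harlow (each 26 years).
Among Haddad, Novak, Yilmaz, Drummond, Achebe, Andersen and Harlow, by standing in the guild: Haddad (Freeman) before Novak, Yilmaz, Drummond and Achebe (Journeyman) before Andersen and Harlow (Apprentice).
Among Novak, Yilmaz, Drummond and Achebe, by date of admission to current standing (earlier first): Novak (2007-05-22) before Yilmaz (2008-04-02) before Drummond (2018-03-26) before Achebe (2020-07-26).
Among Andersen and Harlow, by date of admission to current standing (earlier first): Andersen (1995-10-03) before Harlow (2001-01-04).
Full order: Haddad, Novak, Yilmaz, Drummond, Achebe, Andersen, Harlow.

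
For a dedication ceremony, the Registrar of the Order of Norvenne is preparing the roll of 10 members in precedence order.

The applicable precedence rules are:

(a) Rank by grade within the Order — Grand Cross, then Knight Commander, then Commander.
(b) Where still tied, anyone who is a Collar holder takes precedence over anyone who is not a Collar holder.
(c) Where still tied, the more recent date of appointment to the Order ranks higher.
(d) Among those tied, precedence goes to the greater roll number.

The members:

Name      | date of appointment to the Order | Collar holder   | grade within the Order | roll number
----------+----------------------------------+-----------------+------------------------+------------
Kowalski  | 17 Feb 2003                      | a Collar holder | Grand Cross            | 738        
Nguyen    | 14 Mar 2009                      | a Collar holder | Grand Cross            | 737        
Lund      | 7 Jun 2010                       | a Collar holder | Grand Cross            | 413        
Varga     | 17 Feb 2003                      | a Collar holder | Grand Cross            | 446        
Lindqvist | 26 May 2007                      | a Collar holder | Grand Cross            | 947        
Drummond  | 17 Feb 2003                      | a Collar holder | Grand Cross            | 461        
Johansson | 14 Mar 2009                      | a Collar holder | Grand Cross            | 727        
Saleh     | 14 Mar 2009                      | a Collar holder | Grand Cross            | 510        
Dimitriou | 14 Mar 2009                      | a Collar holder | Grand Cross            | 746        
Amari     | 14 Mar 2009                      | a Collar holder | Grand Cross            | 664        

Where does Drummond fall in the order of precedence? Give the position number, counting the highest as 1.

By grade within the Order: Lund, Dimitriou, Nguyen, Johansson, Amari, Saleh, Lindqvist, Kowalski, Drummond and Varga (Grand Cross).
Lund, Dimitriou, Nguyen, Johansson, Amari, Saleh, Lindqvist, Kowalski, Drummond and Varga are each a Collar holder, so the next rule applies.
Among Lund, Dimitriou, Nguyen, Johansson, Amari, Saleh, Lindqvist, Kowalski, Drummond and Varga, by date of appointment to the Order (later first): Lund (7 Jun 2010) before Dimitriou, Nguyen, Johansson, Amari and Saleh (14 Mar 2009) before Lindqvist (26 May 2007) before Kowalski, Drummond and Varga (17 Feb 2003).
Among Dimitriou, Nguyen, Johansson, Amari and Saleh, by roll number (higher first): Dimitriou (746) before Nguyen (737) before Johansson (727) before Amari (664) before Saleh (510).
Among Kowalski, Drummond and Varga, by roll number (higher first): Kowalski (738) before Drummond (461) before Varga (446).
Order: Lund, Dimitriou, Nguyen, Johansson, Amari, Saleh, Lindqvist, Kowalski, Drummond, Varga. So position 9.

9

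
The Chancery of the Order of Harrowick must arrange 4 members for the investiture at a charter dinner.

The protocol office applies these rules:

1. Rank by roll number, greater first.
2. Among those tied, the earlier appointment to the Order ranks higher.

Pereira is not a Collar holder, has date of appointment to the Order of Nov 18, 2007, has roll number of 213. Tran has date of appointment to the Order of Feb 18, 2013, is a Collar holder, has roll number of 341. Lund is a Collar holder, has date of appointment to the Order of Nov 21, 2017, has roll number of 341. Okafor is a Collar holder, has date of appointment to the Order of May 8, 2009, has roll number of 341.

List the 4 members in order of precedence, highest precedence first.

By roll number (higher first): Okafor, Tran and Lund (each 341); then Pereira (213).
Among Okafor, Tran and Lund, by date of appointment to the Order (earlier first): Okafor (May 8, 2009) before Tran (Feb 18, 2013) before Lund (Nov 21, 2017).
Full order: Okafor, Tran, Lund, Pereira.

Okafor, Tran, Lund, Pereira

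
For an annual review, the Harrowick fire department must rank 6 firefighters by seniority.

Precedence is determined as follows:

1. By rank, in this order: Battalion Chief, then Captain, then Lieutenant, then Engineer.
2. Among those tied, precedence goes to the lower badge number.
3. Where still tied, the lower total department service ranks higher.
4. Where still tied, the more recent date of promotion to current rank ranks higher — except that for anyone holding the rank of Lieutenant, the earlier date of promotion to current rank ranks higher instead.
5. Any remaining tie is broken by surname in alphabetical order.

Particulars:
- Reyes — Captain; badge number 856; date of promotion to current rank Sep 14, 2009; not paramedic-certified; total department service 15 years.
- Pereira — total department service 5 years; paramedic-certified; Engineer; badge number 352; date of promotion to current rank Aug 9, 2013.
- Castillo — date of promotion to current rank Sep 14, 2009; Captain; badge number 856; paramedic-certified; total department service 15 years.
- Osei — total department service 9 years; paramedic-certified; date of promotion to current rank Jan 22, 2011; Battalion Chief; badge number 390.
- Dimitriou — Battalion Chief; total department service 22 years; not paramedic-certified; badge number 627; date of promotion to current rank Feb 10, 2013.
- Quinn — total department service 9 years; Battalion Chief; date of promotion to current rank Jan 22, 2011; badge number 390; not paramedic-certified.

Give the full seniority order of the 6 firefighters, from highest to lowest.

By rank: Osei, Quinn and Dimitriou (Battalion Chief); then Castillo and Reyes (Captain); then Pereira (Engineer).
Among Osei, Quinn and Dimitriou, by badge number (lower first): Osei and Quinn (390) before Dimitriou (627).
Osei and Quinn both have total department service 9 years, so the next rule applies.
Osei and Quinn both have date of promotion to current rank Jan 22, 2011, so the next rule applies.
Among Osei and Quinn, alphabetically by surname: Osei before Quinn.
Castillo and Reyes both have badge number 856, so the next rule applies.
Castillo and Reyes both have total department service 15 years, so the next rule applies.
Castillo and Reyes both have date of promotion to current rank Sep 14, 2009, so the next rule applies.
Among Castillo and Reyes, alphabetically by surname: Castillo before Reyes.
Full order: Osei, Quinn, Dimitriou, Castillo, Reyes, Pereira.

Osei, Quinn, Dimitriou, Castillo, Reyes, Pereira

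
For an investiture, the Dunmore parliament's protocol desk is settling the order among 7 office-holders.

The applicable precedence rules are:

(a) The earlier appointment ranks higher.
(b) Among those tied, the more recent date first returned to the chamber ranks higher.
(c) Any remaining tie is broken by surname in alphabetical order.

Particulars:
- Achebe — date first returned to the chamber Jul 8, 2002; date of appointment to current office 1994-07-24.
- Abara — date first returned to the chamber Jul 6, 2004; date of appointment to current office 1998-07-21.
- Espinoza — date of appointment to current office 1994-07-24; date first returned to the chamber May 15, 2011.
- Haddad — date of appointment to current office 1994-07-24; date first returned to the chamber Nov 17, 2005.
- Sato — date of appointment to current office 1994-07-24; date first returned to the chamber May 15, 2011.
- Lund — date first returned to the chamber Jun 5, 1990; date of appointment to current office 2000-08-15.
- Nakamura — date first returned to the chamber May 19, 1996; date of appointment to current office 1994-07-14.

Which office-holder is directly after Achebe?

By date of appointment to current office (earlier first): Nakamura (1994-07-14); then Espinoza, Sato, Haddad and Achebe (each 1994-07-24); then Abara (1998-07-21); then Lund (2000-08-15).
Among Espinoza, Sato, Haddad and Achebe, by date first returned to the chamber (later first): Espinoza and Sato (May 15, 2011) before Haddad (Nov 17, 2005) before Achebe (Jul 8, 2002).
Among Espinoza and Sato, alphabetically by surname: Espinoza before Sato.
Order: Nakamura, Espinoza, Sato, Haddad, Achebe, Abara, Lund.

Abara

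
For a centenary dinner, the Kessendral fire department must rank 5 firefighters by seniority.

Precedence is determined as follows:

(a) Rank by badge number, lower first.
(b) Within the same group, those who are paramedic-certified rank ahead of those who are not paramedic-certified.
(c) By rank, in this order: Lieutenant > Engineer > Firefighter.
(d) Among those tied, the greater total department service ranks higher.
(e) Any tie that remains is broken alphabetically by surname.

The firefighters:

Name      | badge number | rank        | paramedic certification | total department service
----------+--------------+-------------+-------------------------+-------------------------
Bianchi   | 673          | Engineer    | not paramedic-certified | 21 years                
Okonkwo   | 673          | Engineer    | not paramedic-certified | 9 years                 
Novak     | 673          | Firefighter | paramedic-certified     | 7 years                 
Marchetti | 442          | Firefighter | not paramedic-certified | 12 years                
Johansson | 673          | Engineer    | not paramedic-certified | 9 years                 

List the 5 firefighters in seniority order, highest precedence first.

Marchetti, Novak, Bianchi, Johansson, Okonkwo

By badge number (lower first): Marchetti (442); then Novak, Bianchi, Johansson and Okonkwo (each 673).
Among Novak, Bianchi, Johansson and Okonkwo, paramedic-certified before not paramedic-certified: Novak (paramedic-certified) before Bianchi, Johansson and Okonkwo (not paramedic-certified).
Bianchi, Johansson and Okonkwo are each Engineer, so the next rule applies.
Among Bianchi, Johansson and Okonkwo, by total department service (higher first): Bianchi (21 years) before Johansson and Okonkwo (9 years).
Among Johansson and Okonkwo, alphabetically by surname: Johansson before Okonkwo.
Full order: Marchetti, Novak, Bianchi, Johansson, Okonkwo.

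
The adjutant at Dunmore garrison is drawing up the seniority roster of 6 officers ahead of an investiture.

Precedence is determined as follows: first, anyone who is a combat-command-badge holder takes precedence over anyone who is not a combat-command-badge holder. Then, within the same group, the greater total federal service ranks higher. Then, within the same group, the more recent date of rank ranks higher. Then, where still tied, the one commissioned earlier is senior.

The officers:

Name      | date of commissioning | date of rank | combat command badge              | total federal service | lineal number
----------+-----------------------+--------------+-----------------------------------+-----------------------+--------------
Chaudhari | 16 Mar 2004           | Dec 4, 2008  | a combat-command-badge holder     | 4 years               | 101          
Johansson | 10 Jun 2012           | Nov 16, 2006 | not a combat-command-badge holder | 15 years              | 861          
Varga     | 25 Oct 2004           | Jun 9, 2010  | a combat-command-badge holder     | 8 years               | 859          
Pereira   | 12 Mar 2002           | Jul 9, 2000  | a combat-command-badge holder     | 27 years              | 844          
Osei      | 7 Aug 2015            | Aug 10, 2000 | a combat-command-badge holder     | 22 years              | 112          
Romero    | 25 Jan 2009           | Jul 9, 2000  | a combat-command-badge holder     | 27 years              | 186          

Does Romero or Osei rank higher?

By the first rule: Pereira, Romero, Osei, Varga and Chaudhari (each a combat-command-badge holder); then Johansson (not a combat-command-badge holder).
Among Pereira, Romero, Osei, Varga and Chaudhari, by total federal service (higher first): Pereira and Romero (27 years) before Osei (22 years) before Varga (8 years) before Chaudhari (4 years).
Pereira and Romero both have date of rank Jul 9, 2000, so the next rule applies.
Among Pereira and Romero, by date of commissioning (earlier first): Pereira (12 Mar 2002) before Romero (25 Jan 2009).
So Romero takes precedence.

Romero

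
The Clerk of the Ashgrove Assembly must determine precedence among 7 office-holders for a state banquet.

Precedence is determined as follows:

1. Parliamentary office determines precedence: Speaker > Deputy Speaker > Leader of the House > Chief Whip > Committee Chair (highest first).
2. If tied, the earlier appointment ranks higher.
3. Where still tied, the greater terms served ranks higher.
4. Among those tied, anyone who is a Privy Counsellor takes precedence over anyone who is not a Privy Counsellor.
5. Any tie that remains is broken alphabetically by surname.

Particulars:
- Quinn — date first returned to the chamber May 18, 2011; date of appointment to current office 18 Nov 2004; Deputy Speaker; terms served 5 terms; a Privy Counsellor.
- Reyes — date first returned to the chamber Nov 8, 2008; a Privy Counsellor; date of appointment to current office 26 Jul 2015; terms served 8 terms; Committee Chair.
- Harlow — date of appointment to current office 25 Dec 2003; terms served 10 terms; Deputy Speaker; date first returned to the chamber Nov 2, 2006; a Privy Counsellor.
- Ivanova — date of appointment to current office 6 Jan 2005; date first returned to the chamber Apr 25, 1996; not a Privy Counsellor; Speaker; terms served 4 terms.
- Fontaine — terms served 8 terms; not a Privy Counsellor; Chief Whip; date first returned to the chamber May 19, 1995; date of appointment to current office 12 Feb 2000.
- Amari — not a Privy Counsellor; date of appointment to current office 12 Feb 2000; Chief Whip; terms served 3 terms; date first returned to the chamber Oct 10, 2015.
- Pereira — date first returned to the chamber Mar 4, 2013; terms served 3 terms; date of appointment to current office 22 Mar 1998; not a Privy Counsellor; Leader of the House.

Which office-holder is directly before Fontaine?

By parliamentary office: Ivanova (Speaker); then Harlow and Quinn (Deputy Speaker); then Pereira (Leader of the House); then Fontaine and Amari (Chief Whip); then Reyes (Committee Chair).
Among Harlow and Quinn, by date of appointment to current office (earlier first): Harlow (25 Dec 2003) before Quinn (18 Nov 2004).
Fontaine and Amari both have date of appointment to current office 12 Feb 2000, so the next rule applies.
Among Fontaine and Amari, by terms served (higher first): Fontaine (8 terms) before Amari (3 terms).
Order: Ivanova, Harlow, Quinn, Pereira, Fontaine, Amari, Reyes.

Pereira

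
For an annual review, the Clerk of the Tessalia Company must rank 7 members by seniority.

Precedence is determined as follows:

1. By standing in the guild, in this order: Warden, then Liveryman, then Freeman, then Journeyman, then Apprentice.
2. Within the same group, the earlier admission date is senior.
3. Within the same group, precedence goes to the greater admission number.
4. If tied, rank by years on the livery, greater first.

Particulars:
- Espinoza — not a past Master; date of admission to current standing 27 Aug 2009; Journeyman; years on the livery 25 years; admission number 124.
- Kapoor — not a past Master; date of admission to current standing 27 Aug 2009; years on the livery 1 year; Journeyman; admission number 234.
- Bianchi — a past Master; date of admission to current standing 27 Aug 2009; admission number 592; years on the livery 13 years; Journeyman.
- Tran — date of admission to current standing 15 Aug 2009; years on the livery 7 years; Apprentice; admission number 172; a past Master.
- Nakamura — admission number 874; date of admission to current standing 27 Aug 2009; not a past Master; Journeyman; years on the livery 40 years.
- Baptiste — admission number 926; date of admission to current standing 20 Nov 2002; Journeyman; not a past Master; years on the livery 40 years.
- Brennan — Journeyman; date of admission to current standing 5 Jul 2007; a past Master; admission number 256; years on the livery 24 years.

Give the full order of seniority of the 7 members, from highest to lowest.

Baptiste, Brennan, Nakamura, Bianchi, Kapoor, Espinoza, Tran

By standing in the guild: Baptiste, Brennan, Nakamura, Bianchi, Kapoor and Espinoza (Journeyman); then Tran (Apprentice).
Among Baptiste, Brennan, Nakamura, Bianchi, Kapoor and Espinoza, by date of admission to current standing (earlier first): Baptiste (20 Nov 2002) before Brennan (5 Jul 2007) before Nakamura, Bianchi, Kapoor and Espinoza (27 Aug 2009).
Among Nakamura, Bianchi, Kapoor and Espinoza, by admission number (higher first): Nakamura (874) before Bianchi (592) before Kapoor (234) before Espinoza (124).
Full order: Baptiste, Brennan, Nakamura, Bianchi, Kapoor, Espinoza, Tran.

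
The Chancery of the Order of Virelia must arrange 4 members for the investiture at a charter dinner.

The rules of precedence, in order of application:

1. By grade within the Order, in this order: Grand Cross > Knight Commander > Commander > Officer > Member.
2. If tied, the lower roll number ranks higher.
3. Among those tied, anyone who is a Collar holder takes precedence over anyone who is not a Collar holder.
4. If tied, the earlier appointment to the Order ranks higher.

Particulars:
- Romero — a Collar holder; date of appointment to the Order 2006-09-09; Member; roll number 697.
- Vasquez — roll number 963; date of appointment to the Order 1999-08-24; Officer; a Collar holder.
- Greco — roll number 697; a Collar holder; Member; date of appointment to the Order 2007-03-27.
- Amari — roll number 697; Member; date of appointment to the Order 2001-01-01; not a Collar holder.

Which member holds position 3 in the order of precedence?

By grade within the Order: Vasquez (Officer); then Romero, Greco and Amari (Member).
Romero, Greco and Amari all have roll number 697, so the next rule applies.
Among Romero, Greco and Amari, a Collar holder before not a Collar holder: Romero and Greco (a Collar holder) before Amari (not a Collar holder).
Among Romero and Greco, by date of appointment to the Order (earlier first): Romero (2006-09-09) before Greco (2007-03-27).
Order: Vasquez, Romero, Greco, Amari.

Greco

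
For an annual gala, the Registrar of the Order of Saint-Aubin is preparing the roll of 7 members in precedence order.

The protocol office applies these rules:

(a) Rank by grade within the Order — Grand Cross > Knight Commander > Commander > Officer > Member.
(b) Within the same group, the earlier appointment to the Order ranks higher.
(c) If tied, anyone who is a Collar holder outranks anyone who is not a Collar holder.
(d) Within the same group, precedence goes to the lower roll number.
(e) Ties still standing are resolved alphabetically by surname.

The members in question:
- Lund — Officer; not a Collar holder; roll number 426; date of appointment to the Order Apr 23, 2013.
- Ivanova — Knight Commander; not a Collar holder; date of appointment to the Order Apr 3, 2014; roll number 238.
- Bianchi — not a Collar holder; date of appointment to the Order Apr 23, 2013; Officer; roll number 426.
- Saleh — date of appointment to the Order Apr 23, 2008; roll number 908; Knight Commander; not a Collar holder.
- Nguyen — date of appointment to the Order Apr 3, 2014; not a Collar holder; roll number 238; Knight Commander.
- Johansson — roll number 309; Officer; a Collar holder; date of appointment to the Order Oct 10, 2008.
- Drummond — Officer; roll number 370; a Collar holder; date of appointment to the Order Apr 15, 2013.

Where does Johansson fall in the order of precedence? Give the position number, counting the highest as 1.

4

By grade within the Order: Saleh, Ivanova and Nguyen (Knight Commander); then Johansson, Drummond, Bianchi and Lund (Officer).
Among Saleh, Ivanova and Nguyen, by date of appointment to the Order (earlier first): Saleh (Apr 23, 2008) before Ivanova and Nguyen (Apr 3, 2014).
Ivanova and Nguyen are each not a Collar holder, so the next rule applies.
Ivanova and Nguyen both have roll number 238, so the next rule applies.
Among Ivanova and Nguyen, alphabetically by surname: Ivanova before Nguyen.
Among Johansson, Drummond, Bianchi and Lund, by date of appointment to the Order (earlier first): Johansson (Oct 10, 2008) before Drummond (Apr 15, 2013) before Bianchi and Lund (Apr 23, 2013).
Bianchi and Lund are each not a Collar holder, so the next rule applies.
Bianchi and Lund both have roll number 426, so the next rule applies.
Among Bianchi and Lund, alphabetically by surname: Bianchi before Lund.
Order: Saleh, Ivanova, Nguyen, Johansson, Drummond, Bianchi, Lund. So position 4.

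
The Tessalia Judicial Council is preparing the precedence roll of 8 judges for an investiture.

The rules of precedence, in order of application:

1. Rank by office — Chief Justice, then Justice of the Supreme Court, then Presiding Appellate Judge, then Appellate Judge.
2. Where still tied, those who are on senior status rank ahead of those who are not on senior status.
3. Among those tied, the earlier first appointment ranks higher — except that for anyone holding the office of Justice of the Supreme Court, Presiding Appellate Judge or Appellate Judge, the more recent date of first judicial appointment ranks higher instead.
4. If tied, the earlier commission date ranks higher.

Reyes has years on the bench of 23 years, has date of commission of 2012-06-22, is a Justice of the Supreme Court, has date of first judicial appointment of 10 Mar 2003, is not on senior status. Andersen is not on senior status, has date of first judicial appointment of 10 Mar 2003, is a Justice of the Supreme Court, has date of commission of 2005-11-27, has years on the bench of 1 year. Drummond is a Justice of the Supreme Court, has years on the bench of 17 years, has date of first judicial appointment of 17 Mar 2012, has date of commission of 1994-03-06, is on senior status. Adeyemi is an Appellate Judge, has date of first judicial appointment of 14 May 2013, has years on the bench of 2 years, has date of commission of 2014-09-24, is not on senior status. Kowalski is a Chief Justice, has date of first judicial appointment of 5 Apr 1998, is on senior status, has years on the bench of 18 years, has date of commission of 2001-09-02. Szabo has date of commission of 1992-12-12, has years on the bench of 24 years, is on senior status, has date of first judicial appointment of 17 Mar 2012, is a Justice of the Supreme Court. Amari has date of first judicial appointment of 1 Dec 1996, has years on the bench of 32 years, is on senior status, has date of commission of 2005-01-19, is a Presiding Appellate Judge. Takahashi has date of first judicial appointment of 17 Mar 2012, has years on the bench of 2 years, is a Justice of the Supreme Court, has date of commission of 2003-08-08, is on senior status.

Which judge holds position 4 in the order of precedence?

Takahashi

By office: Kowalski (Chief Justice); then Szabo, Drummond, Takahashi, Andersen and Reyes (Justice of the Supreme Court); then Amari (Presiding Appellate Judge); then Adeyemi (Appellate Judge).
Among Szabo, Drummond, Takahashi, Andersen and Reyes, on senior status before not on senior status: Szabo, Drummond and Takahashi (on senior status) before Andersen and Reyes (not on senior status).
Szabo, Drummond and Takahashi all have date of first judicial appointment 17 Mar 2012, so the next rule applies.
Among Szabo, Drummond and Takahashi, by date of commission (earlier first): Szabo (1992-12-12) before Drummond (1994-03-06) before Takahashi (2003-08-08).
Andersen and Reyes both have date of first judicial appointment 10 Mar 2003, so the next rule applies.
Among Andersen and Reyes, by date of commission (earlier first): Andersen (2005-11-27) before Reyes (2012-06-22).
Order: Kowalski, Szabo, Drummond, Takahashi, Andersen, Reyes, Amari, Adeyemi.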